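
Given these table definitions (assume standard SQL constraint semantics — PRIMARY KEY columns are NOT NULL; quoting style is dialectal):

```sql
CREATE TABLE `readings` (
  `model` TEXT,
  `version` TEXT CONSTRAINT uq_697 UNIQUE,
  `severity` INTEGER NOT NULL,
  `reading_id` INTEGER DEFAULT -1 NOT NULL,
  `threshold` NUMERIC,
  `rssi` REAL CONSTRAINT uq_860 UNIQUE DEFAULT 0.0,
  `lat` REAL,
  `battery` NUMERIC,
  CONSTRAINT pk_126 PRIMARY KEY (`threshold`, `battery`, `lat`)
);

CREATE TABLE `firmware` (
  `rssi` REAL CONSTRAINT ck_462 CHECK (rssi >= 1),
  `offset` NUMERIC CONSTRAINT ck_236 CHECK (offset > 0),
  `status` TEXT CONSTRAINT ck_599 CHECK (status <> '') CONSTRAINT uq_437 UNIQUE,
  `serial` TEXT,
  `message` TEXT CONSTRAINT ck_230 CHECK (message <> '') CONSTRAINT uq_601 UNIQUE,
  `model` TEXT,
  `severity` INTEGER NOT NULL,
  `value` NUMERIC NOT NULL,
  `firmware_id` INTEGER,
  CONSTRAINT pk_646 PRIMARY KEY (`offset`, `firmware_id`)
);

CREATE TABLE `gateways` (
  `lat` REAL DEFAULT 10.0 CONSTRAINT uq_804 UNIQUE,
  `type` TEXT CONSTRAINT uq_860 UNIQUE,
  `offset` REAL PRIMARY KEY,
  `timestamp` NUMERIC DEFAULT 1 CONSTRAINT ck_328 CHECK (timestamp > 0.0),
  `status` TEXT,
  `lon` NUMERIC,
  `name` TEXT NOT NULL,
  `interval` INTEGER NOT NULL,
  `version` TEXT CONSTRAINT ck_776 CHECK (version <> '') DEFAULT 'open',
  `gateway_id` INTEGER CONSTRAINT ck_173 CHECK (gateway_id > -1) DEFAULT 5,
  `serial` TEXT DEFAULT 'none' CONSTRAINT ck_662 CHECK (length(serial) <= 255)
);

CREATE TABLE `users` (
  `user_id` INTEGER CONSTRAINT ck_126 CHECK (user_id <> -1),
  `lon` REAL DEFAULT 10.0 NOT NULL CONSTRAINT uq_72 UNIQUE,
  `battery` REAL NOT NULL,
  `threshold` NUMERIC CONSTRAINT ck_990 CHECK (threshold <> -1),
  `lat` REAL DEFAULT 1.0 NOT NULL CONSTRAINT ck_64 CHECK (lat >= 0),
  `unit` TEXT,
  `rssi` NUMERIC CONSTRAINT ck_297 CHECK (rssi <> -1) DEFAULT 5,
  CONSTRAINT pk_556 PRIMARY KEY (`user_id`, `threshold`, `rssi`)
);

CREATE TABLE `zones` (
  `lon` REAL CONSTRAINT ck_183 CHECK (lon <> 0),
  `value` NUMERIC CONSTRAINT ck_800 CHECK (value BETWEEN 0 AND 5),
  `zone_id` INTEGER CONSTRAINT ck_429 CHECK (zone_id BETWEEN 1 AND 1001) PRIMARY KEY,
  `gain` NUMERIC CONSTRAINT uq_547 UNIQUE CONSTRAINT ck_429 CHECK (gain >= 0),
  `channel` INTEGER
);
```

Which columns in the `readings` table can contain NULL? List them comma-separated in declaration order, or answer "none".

model, version, rssi

- model: no NOT NULL constraint applies → nullable.
- version: UNIQUE does not imply NOT NULL → nullable.
- severity: declared NOT NULL → not nullable.
- reading_id: declared NOT NULL → not nullable.
- threshold: part of the PRIMARY KEY, which implies NOT NULL → not nullable.
- rssi: UNIQUE does not imply NOT NULL → nullable.
- lat: part of the PRIMARY KEY, which implies NOT NULL → not nullable.
- battery: part of the PRIMARY KEY, which implies NOT NULL → not nullable.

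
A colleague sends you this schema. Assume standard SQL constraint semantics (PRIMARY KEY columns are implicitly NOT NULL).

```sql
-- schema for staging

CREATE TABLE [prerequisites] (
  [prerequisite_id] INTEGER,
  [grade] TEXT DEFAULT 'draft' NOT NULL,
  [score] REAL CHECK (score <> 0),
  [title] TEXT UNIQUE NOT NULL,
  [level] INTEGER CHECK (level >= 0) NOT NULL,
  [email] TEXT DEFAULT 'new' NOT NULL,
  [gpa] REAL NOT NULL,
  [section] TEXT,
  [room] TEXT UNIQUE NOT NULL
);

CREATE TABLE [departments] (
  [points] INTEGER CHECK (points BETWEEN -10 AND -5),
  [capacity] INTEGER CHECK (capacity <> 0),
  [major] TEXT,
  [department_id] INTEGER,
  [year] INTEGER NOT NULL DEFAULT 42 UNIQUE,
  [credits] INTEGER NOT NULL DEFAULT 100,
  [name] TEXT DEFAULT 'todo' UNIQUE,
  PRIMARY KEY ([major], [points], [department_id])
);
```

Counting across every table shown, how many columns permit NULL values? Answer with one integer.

prerequisites: 3 nullable (prerequisite_id, score, section — PK none and explicit NOT NULL columns excluded).
departments: 2 nullable (capacity, name — PK (major, points, department_id) and explicit NOT NULL columns excluded).
Total: 3 + 2 = 5.

5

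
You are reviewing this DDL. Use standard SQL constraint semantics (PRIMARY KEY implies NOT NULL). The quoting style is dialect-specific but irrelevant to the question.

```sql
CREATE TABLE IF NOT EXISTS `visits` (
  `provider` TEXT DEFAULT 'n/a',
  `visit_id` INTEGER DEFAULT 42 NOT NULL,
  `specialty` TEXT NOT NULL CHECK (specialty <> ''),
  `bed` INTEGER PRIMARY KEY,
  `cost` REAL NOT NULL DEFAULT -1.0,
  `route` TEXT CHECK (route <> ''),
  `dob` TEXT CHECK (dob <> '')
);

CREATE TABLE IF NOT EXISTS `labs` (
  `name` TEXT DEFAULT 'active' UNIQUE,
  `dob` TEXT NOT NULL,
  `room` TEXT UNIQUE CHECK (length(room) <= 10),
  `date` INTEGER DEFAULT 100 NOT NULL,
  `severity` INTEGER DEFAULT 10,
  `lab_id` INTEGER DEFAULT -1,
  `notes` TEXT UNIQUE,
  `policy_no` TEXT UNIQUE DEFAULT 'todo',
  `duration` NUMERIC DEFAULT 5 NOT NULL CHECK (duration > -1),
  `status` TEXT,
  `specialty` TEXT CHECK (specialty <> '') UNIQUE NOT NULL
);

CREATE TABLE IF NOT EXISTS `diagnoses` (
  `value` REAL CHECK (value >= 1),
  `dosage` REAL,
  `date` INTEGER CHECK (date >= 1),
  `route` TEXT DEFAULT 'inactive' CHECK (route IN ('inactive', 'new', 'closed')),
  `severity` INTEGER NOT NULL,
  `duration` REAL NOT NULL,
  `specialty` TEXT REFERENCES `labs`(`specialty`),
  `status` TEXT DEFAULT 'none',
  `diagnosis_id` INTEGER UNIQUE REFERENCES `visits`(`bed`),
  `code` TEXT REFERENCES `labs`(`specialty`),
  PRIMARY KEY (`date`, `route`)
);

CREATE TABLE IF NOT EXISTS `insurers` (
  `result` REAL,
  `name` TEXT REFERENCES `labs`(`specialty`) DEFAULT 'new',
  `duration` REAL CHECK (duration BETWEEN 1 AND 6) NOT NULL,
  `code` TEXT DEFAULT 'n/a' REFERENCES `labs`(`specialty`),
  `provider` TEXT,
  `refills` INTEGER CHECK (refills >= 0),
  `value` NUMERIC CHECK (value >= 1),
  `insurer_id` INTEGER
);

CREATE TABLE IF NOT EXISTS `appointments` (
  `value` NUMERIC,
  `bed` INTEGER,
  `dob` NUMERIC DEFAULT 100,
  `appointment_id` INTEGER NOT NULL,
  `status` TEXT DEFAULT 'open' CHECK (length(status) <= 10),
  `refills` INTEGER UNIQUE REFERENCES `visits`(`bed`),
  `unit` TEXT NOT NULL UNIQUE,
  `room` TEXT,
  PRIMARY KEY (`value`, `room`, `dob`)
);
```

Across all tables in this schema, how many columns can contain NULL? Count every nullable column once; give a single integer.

visits: 3 nullable (provider, route, dob — PK (bed) and explicit NOT NULL columns excluded).
labs: 7 nullable (name, room, severity, lab_id, notes, policy_no, status — PK none and explicit NOT NULL columns excluded).
diagnoses: 6 nullable (value, dosage, specialty, status, diagnosis_id, code — PK (date, route) and explicit NOT NULL columns excluded).
insurers: 7 nullable (result, name, code, provider, refills, value, insurer_id — PK none and explicit NOT NULL columns excluded).
appointments: 3 nullable (bed, status, refills — PK (value, room, dob) and explicit NOT NULL columns excluded).
Total: 3 + 7 + 6 + 7 + 3 = 26.

26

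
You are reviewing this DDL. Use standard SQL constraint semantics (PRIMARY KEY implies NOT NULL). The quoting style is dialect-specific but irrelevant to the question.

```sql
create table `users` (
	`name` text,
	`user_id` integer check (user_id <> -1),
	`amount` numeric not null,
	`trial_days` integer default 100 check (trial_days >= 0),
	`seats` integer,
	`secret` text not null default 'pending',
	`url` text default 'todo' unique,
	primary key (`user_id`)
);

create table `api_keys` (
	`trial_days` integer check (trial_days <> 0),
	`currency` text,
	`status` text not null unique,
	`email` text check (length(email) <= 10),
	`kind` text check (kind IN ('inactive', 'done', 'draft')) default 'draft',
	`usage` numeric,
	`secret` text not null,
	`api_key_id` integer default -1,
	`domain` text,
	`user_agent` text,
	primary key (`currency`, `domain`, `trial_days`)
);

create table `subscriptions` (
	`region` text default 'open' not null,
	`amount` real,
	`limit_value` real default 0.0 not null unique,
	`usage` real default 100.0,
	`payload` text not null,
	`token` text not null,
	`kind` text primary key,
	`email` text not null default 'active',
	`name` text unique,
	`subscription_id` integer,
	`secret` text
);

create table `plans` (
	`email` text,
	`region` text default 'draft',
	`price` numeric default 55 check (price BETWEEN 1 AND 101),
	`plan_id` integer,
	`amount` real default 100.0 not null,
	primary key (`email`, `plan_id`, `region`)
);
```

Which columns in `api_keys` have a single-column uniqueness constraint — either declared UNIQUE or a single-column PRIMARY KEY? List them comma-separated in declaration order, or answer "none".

- trial_days: part of a composite PRIMARY KEY — only the tuple is unique, not this column on its own.
- currency: part of a composite PRIMARY KEY — only the tuple is unique, not this column on its own.
- status: declared UNIQUE → unique.
- email: no UNIQUE or single-column PK constraint.
- kind: no UNIQUE or single-column PK constraint.
- usage: no UNIQUE or single-column PK constraint.
- secret: no UNIQUE or single-column PK constraint.
- api_key_id: no UNIQUE or single-column PK constraint.
- domain: part of a composite PRIMARY KEY — only the tuple is unique, not this column on its own.
- user_agent: no UNIQUE or single-column PK constraint.

status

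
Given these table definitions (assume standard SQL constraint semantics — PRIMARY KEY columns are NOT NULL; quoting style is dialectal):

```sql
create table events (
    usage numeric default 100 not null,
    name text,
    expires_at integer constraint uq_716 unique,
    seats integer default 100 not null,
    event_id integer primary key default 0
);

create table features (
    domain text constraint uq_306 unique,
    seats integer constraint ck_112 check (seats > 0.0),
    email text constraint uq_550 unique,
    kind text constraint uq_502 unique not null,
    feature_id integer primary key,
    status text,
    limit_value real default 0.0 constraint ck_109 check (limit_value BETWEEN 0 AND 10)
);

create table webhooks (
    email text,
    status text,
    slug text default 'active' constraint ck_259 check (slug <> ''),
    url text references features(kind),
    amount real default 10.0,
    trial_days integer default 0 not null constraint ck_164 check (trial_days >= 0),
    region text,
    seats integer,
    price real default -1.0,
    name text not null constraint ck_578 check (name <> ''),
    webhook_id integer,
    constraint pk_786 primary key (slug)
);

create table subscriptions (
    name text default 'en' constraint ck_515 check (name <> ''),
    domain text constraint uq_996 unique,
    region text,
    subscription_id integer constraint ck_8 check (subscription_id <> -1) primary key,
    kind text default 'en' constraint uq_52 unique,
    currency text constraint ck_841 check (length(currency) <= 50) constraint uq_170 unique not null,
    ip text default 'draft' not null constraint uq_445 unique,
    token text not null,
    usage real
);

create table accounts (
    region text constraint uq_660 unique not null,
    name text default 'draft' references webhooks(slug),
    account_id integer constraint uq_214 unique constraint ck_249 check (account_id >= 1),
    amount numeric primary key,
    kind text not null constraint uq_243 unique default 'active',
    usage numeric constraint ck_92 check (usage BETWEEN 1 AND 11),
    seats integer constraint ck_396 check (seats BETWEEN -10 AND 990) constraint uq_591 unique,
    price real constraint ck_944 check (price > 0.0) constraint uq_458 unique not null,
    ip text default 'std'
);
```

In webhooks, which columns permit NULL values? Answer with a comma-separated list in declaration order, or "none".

email, status, url, amount, region, seats, price, webhook_id

- email: no NOT NULL constraint applies → nullable.
- status: no NOT NULL constraint applies → nullable.
- slug: part of the PRIMARY KEY, which implies NOT NULL → not nullable.
- url: a foreign key column may be NULL unless separately constrained → nullable.
- amount: DEFAULT only fills an omitted column; an explicit NULL is still allowed → nullable.
- trial_days: declared NOT NULL → not nullable.
- region: no NOT NULL constraint applies → nullable.
- seats: no NOT NULL constraint applies → nullable.
- price: DEFAULT only fills an omitted column; an explicit NULL is still allowed → nullable.
- name: declared NOT NULL → not nullable.
- webhook_id: no NOT NULL constraint applies → nullable.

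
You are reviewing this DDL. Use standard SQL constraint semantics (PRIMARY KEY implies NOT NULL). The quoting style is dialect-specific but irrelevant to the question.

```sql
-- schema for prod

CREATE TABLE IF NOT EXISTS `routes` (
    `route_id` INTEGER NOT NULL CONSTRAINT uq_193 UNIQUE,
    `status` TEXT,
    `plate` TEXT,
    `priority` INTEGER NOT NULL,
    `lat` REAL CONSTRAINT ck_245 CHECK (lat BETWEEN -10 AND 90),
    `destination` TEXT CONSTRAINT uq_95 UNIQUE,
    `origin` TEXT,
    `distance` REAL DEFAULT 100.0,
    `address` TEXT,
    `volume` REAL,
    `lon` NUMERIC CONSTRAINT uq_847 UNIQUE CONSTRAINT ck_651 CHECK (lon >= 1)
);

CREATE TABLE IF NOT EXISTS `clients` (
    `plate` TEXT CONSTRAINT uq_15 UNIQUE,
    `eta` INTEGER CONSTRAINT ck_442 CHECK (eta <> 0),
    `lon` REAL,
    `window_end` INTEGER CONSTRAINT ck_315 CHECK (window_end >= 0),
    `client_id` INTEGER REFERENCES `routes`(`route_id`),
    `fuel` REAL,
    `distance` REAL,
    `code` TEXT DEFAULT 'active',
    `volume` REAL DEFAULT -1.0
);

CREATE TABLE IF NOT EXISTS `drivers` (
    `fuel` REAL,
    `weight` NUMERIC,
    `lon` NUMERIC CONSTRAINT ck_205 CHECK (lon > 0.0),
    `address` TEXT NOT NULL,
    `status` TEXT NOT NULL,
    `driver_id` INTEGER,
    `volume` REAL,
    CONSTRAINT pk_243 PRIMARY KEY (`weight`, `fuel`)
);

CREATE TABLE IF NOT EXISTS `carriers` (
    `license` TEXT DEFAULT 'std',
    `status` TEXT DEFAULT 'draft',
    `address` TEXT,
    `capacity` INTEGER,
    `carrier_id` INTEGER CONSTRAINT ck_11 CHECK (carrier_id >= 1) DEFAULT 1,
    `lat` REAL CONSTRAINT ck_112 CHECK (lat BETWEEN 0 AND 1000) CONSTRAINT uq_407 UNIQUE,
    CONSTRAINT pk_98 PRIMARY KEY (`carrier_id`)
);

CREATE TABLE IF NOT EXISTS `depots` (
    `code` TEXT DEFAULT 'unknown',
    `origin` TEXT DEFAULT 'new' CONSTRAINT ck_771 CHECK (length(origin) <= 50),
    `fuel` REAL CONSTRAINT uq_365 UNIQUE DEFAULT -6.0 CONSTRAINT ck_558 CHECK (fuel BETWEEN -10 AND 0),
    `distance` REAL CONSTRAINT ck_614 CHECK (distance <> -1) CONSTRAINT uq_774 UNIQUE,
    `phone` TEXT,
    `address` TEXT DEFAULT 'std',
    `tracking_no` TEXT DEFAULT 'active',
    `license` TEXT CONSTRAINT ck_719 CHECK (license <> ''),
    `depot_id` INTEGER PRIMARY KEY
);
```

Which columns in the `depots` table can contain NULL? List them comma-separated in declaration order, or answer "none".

- code: DEFAULT only fills an omitted column; an explicit NULL is still allowed → nullable.
- origin: CHECK does not forbid NULL (a CHECK constraint passes when its expression is NULL) → nullable.
- fuel: CHECK does not forbid NULL (a CHECK constraint passes when its expression is NULL) → nullable.
- distance: CHECK does not forbid NULL (a CHECK constraint passes when its expression is NULL) → nullable.
- phone: no NOT NULL constraint applies → nullable.
- address: DEFAULT only fills an omitted column; an explicit NULL is still allowed → nullable.
- tracking_no: DEFAULT only fills an omitted column; an explicit NULL is still allowed → nullable.
- license: CHECK does not forbid NULL (a CHECK constraint passes when its expression is NULL) → nullable.
- depot_id: part of the PRIMARY KEY, which implies NOT NULL → not nullable.

code, origin, fuel, distance, phone, address, tracking_no, license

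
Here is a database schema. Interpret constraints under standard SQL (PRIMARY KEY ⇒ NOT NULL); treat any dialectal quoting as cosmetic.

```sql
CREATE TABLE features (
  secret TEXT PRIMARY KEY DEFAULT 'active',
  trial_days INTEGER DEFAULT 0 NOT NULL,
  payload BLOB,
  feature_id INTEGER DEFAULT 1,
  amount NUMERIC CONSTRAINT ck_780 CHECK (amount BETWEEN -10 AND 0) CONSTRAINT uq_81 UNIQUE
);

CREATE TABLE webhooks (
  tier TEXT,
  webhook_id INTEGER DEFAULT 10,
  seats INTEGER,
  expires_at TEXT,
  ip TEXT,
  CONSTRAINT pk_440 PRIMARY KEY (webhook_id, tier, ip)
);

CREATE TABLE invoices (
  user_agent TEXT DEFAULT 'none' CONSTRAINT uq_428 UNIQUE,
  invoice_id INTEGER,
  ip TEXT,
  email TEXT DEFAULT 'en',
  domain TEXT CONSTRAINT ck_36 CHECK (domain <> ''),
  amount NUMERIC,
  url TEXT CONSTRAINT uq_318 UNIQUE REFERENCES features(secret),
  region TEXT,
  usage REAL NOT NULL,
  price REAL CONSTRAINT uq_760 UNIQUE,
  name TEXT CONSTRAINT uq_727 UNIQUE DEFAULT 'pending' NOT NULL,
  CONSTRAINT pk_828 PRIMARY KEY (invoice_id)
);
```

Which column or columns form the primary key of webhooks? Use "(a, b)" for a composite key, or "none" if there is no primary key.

A table-level PRIMARY KEY clause names 3 columns: webhook_id, tier, ip.
This is a composite key — the combination is unique, not each column individually.

(webhook_id, tier, ip)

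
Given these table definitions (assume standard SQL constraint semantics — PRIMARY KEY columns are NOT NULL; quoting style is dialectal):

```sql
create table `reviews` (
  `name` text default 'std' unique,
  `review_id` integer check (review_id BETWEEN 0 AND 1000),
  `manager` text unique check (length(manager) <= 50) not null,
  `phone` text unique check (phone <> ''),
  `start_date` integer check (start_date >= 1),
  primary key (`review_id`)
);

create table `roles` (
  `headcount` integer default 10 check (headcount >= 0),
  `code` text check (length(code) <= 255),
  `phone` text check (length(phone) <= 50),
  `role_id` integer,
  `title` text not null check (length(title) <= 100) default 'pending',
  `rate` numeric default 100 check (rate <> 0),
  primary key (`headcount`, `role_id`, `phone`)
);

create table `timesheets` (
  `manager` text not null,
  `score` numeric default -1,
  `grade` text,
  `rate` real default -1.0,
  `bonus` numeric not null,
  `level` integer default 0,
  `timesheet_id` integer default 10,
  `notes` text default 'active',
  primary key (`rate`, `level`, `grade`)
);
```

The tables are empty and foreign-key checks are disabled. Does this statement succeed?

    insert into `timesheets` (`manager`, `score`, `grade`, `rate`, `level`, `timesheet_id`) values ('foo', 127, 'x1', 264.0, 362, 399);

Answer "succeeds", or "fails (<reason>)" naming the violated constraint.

bonus is omitted from the column list and has no DEFAULT, so it would receive NULL.
But bonus is declared NOT NULL.

fails (NOT NULL on bonus)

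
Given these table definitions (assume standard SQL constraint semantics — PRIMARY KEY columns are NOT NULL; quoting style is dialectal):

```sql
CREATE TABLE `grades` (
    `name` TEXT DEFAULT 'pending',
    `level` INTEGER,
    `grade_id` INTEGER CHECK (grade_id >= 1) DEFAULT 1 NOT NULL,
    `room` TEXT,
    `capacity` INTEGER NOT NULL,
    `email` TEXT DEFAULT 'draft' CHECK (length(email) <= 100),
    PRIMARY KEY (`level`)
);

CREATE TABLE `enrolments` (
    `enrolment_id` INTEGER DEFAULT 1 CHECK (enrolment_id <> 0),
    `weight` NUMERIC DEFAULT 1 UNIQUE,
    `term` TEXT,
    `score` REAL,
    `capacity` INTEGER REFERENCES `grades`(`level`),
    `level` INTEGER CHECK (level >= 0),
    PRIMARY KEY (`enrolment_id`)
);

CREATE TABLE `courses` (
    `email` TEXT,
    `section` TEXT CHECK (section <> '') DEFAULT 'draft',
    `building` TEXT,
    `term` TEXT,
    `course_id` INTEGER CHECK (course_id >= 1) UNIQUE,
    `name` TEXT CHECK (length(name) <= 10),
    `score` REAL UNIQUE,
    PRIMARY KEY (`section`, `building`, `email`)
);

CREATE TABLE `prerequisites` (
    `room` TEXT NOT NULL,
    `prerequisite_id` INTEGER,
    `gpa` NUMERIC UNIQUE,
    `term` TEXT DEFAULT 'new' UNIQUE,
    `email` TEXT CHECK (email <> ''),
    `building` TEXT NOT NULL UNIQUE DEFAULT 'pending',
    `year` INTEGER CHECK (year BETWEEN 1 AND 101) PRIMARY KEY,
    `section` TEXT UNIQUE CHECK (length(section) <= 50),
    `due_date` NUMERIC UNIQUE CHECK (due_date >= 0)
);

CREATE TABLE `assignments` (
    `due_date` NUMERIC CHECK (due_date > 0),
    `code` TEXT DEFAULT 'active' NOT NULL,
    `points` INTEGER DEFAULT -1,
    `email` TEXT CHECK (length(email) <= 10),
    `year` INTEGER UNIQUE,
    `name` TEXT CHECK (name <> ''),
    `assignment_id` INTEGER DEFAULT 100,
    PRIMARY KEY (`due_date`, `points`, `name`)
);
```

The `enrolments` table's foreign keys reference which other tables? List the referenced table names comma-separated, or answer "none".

grades

- capacity REFERENCES grades(level).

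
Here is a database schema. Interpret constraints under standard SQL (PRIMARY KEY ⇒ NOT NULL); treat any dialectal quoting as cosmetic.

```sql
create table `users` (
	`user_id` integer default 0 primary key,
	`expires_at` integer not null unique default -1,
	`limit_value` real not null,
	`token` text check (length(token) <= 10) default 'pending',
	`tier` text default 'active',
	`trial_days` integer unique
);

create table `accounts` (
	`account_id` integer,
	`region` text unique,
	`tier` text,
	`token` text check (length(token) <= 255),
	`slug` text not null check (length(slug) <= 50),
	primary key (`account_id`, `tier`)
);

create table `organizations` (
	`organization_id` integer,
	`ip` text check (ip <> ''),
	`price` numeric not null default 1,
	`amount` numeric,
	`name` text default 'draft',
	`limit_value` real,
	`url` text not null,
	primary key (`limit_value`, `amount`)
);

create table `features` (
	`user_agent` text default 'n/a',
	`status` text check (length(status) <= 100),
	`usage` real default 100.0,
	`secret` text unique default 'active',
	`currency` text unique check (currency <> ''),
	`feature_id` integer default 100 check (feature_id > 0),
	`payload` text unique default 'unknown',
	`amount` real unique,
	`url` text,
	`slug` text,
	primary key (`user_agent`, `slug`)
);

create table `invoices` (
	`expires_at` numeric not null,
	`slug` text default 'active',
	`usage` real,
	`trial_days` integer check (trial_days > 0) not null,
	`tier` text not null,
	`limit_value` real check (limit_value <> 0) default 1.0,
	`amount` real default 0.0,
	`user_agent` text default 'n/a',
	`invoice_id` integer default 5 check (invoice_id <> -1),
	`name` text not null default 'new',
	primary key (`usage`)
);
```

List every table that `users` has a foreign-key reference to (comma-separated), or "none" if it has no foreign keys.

No column in users has a REFERENCES clause.

none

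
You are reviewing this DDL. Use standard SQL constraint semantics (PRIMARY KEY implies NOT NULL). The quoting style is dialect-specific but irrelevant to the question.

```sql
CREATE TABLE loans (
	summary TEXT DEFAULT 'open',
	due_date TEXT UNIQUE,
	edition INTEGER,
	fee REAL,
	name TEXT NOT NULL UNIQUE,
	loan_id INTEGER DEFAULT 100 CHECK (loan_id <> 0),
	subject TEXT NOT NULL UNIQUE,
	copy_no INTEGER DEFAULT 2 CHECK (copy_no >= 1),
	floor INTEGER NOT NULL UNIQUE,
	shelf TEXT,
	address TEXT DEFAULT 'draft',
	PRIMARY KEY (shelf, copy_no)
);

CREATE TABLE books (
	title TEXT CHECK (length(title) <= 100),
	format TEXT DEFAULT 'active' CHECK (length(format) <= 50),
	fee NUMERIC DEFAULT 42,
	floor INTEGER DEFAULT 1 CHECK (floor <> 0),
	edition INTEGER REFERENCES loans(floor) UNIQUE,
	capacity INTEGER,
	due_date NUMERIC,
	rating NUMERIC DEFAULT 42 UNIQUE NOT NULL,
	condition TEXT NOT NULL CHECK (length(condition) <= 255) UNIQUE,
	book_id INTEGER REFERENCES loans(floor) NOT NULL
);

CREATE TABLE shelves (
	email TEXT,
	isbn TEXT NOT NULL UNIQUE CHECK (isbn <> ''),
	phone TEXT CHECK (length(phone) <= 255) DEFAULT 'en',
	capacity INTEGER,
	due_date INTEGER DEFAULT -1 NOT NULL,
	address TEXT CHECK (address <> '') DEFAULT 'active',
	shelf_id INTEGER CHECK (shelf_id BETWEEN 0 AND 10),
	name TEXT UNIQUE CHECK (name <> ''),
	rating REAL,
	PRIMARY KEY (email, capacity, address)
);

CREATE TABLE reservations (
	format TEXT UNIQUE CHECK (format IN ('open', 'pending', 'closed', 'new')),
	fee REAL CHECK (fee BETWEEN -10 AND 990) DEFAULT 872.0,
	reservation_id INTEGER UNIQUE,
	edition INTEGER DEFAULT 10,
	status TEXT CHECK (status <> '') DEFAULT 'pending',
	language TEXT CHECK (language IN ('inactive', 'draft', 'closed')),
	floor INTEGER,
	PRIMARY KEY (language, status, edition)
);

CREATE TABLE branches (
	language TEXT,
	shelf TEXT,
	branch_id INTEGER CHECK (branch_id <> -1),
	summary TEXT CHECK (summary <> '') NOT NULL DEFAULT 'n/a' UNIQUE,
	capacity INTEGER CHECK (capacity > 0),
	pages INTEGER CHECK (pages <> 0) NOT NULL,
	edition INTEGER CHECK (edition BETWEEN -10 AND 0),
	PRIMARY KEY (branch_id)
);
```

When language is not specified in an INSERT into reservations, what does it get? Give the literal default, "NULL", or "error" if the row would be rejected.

language has no DEFAULT clause.
Omitting it would insert NULL, but it is part of the PRIMARY KEY, so the INSERT fails.

error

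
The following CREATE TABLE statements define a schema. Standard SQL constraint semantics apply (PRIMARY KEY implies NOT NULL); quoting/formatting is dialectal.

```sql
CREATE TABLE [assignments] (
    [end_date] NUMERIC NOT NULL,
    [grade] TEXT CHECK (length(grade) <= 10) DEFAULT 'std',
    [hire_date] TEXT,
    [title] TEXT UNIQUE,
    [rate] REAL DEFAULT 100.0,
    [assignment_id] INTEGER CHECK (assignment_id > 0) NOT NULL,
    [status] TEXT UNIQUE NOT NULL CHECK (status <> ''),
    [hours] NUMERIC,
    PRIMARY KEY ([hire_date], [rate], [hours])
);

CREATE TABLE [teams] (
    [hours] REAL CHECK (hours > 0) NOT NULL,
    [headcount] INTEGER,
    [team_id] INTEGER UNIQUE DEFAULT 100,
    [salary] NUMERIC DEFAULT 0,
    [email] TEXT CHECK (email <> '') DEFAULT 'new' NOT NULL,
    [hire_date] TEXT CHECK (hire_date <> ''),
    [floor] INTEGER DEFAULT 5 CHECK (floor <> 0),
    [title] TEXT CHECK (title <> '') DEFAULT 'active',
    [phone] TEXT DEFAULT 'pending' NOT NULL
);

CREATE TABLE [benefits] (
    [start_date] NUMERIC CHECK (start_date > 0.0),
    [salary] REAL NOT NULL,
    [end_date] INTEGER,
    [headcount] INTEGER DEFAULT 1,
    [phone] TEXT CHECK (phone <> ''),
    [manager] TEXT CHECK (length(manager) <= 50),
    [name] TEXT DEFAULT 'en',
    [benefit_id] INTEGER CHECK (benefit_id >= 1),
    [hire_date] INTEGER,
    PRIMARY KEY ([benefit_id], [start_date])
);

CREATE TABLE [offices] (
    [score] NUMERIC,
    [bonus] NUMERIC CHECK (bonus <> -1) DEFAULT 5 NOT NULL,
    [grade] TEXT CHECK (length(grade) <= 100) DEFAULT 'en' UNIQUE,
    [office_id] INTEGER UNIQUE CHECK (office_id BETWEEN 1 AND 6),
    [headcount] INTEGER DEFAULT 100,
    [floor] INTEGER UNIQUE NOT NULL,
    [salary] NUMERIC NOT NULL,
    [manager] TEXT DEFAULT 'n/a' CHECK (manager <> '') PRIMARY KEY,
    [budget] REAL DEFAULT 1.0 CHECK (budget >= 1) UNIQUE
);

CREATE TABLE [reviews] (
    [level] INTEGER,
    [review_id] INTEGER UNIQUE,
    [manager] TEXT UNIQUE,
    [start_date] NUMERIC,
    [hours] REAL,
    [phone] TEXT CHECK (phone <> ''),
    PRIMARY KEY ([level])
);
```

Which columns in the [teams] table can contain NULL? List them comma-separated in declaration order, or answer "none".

- hours: declared NOT NULL → not nullable.
- headcount: no NOT NULL constraint applies → nullable.
- team_id: UNIQUE does not imply NOT NULL → nullable.
- salary: DEFAULT only fills an omitted column; an explicit NULL is still allowed → nullable.
- email: declared NOT NULL → not nullable.
- hire_date: CHECK does not forbid NULL (a CHECK constraint passes when its expression is NULL) → nullable.
- floor: CHECK does not forbid NULL (a CHECK constraint passes when its expression is NULL) → nullable.
- title: CHECK does not forbid NULL (a CHECK constraint passes when its expression is NULL) → nullable.
- phone: declared NOT NULL → not nullable.

headcount, team_id, salary, hire_date, floor, title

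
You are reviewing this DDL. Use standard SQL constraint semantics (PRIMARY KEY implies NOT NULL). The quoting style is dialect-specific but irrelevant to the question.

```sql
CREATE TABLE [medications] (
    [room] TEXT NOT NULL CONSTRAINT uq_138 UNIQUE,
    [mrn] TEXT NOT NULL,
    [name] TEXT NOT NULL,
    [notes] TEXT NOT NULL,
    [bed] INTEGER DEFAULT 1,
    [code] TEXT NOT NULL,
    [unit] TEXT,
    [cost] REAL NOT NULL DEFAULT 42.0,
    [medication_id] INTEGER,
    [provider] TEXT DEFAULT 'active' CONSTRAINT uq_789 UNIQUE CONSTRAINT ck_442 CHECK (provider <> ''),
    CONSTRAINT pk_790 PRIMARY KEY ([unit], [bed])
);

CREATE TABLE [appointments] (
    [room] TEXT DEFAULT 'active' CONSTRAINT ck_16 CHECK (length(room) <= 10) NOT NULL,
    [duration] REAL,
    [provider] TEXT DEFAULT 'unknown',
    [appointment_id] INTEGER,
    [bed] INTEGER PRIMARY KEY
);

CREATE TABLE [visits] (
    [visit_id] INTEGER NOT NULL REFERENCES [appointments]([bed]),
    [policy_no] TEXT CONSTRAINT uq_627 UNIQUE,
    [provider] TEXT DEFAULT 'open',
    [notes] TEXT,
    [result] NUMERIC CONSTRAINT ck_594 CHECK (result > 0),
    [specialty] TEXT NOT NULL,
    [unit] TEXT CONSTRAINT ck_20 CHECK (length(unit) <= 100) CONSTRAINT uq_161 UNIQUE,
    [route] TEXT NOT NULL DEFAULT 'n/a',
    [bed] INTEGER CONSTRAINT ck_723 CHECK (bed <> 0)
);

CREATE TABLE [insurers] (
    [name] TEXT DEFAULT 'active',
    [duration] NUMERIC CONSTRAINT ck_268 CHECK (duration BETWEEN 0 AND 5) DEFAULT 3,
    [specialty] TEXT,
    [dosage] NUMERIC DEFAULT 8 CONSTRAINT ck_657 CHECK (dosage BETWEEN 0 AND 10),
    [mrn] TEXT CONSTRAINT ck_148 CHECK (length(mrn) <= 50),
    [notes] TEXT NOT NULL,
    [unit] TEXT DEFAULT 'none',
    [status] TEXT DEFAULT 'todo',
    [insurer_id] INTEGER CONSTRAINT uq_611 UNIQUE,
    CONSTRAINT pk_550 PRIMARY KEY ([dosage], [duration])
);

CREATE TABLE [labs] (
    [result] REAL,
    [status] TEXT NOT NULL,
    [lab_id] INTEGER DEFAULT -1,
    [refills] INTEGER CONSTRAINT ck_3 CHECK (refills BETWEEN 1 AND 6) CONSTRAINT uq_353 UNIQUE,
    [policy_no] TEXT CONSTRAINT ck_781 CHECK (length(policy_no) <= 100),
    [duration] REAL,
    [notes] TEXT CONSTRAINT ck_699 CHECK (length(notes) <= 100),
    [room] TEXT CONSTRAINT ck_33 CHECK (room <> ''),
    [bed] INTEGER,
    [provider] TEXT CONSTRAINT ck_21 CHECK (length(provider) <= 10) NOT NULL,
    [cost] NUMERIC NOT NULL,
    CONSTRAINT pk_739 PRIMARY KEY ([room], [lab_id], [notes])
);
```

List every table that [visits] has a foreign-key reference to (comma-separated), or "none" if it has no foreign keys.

appointments

- visit_id REFERENCES appointments(bed).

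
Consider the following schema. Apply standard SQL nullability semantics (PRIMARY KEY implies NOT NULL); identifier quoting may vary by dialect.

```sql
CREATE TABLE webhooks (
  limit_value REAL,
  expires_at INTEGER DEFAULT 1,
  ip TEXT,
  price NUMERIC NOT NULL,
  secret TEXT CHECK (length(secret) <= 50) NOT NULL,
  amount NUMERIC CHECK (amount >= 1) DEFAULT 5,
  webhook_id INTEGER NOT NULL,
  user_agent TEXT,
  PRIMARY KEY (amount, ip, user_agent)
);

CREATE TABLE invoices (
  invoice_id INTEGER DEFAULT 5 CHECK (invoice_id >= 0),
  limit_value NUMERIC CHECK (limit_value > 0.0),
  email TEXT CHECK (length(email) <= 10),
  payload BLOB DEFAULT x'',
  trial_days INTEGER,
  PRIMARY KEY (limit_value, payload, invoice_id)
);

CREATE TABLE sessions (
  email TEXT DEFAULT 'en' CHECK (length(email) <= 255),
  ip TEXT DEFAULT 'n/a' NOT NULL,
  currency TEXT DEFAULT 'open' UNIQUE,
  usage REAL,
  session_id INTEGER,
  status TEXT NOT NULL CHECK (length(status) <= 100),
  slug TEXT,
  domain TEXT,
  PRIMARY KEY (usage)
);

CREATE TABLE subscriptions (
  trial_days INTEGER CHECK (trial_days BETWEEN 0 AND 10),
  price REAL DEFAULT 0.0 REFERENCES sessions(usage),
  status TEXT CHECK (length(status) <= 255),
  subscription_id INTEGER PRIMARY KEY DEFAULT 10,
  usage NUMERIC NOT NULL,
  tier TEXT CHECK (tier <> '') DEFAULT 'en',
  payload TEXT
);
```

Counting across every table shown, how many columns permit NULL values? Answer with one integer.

14

webhooks: 2 nullable (limit_value, expires_at — PK (amount, ip, user_agent) and explicit NOT NULL columns excluded).
invoices: 2 nullable (email, trial_days — PK (limit_value, payload, invoice_id) and explicit NOT NULL columns excluded).
sessions: 5 nullable (email, currency, session_id, slug, domain — PK (usage) and explicit NOT NULL columns excluded).
subscriptions: 5 nullable (trial_days, price, status, tier, payload — PK (subscription_id) and explicit NOT NULL columns excluded).
Total: 2 + 2 + 5 + 5 = 14.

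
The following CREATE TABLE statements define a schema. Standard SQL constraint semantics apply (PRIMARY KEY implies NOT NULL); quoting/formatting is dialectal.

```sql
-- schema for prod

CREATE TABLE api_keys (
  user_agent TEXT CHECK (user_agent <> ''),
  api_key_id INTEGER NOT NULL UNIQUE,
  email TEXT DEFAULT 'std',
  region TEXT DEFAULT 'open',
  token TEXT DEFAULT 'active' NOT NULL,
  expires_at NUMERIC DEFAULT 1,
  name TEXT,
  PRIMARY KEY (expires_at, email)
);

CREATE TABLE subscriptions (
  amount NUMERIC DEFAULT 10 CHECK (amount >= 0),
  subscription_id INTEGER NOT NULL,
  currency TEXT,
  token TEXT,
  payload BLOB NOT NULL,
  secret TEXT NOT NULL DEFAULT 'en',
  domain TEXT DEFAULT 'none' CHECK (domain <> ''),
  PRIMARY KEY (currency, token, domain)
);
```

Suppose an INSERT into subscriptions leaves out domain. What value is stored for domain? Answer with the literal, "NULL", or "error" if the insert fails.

'none'

domain has an explicit DEFAULT 'none'.
When the column is omitted from an INSERT, that default is used.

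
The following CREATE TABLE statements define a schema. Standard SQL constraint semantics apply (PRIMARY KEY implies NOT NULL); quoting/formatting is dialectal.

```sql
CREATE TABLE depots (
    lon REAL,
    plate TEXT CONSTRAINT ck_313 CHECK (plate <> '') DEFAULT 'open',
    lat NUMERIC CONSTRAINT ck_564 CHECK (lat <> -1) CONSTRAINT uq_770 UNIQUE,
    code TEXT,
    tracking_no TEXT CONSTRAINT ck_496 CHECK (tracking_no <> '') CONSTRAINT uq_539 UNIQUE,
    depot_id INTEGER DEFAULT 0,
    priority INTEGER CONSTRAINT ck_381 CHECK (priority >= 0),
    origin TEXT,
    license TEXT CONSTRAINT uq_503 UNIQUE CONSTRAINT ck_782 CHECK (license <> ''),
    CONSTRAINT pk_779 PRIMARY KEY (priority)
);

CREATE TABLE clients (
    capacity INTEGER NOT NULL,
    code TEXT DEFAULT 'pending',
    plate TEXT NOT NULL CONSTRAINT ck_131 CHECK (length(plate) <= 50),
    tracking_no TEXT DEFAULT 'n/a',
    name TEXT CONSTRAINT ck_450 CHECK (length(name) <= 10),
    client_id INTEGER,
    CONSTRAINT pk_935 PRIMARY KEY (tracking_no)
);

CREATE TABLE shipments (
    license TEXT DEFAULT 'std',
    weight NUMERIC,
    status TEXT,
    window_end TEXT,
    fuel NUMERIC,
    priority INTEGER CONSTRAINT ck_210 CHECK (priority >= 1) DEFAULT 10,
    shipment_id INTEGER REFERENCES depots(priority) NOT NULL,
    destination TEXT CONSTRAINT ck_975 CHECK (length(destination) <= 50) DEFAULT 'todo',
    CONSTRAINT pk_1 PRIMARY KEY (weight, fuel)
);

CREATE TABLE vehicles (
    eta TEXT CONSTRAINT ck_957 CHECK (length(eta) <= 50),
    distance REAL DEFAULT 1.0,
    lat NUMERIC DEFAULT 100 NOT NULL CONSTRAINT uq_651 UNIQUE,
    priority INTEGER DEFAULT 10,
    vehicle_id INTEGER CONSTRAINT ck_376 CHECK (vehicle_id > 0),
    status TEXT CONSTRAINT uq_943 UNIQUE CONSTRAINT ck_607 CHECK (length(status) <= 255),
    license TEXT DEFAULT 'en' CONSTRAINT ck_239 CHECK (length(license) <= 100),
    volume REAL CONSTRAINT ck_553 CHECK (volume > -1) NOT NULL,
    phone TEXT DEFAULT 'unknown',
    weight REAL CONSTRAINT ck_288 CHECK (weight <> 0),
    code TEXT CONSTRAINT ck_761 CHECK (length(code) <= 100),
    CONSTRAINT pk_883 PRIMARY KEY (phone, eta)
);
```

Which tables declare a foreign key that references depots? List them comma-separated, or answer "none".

- shipments.shipment_id references depots(priority).

shipments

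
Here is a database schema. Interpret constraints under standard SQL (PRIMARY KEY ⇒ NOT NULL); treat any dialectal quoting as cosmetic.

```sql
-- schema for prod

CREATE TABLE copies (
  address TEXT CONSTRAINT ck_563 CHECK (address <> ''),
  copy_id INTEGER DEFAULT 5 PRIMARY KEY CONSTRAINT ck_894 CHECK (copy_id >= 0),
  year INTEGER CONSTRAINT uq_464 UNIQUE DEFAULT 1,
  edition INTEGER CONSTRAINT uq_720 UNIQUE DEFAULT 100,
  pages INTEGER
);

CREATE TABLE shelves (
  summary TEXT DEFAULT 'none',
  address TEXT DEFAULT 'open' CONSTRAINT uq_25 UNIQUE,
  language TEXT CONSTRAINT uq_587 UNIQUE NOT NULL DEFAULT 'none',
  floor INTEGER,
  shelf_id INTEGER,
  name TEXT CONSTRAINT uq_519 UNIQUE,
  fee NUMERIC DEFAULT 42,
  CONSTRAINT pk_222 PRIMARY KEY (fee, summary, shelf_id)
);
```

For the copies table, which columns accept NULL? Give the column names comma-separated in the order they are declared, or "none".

- address: CHECK does not forbid NULL (a CHECK constraint passes when its expression is NULL) → nullable.
- copy_id: part of the PRIMARY KEY, which implies NOT NULL → not nullable.
- year: UNIQUE does not imply NOT NULL → nullable.
- edition: UNIQUE does not imply NOT NULL → nullable.
- pages: no NOT NULL constraint applies → nullable.

address, year, edition, pages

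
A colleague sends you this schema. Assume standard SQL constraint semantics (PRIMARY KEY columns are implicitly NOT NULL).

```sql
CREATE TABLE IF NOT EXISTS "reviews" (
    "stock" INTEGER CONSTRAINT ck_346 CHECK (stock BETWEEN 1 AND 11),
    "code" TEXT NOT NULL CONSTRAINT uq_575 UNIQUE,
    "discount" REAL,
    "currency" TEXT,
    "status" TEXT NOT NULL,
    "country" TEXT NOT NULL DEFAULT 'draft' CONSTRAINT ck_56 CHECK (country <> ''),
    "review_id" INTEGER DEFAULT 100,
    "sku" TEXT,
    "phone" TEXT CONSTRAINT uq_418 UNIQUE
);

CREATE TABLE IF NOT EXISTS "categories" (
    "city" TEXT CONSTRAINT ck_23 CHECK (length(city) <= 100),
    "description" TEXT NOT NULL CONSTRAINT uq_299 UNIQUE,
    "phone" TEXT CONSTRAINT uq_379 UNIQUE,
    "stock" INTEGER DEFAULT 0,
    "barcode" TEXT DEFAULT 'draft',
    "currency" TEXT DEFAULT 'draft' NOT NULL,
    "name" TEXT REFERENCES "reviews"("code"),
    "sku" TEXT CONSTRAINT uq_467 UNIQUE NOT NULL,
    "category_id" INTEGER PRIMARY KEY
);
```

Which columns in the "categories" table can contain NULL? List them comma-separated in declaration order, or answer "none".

city, phone, stock, barcode, name

- city: CHECK does not forbid NULL (a CHECK constraint passes when its expression is NULL) → nullable.
- description: declared NOT NULL → not nullable.
- phone: UNIQUE does not imply NOT NULL → nullable.
- stock: DEFAULT only fills an omitted column; an explicit NULL is still allowed → nullable.
- barcode: DEFAULT only fills an omitted column; an explicit NULL is still allowed → nullable.
- currency: declared NOT NULL → not nullable.
- name: a foreign key column may be NULL unless separately constrained → nullable.
- sku: declared NOT NULL → not nullable.
- category_id: part of the PRIMARY KEY, which implies NOT NULL → not nullable.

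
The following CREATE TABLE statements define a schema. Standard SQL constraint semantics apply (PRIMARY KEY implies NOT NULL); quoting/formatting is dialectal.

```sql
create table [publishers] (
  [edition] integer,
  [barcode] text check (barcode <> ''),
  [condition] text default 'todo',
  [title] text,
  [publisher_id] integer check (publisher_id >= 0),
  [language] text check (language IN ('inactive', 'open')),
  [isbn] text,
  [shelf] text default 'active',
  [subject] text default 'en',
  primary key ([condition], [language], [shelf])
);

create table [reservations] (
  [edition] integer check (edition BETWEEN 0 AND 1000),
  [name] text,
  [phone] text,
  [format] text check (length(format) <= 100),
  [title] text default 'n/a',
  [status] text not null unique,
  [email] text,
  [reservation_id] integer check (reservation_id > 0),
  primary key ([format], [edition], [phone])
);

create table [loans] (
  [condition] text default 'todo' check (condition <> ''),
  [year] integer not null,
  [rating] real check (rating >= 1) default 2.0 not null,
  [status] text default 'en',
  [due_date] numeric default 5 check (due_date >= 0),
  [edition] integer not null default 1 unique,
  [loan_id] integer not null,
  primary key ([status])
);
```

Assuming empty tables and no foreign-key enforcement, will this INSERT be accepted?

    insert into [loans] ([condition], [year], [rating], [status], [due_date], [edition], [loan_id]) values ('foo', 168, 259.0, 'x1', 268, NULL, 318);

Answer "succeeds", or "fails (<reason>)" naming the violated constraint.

fails (NOT NULL on edition)

edition is explicitly set to NULL, but edition is declared NOT NULL.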